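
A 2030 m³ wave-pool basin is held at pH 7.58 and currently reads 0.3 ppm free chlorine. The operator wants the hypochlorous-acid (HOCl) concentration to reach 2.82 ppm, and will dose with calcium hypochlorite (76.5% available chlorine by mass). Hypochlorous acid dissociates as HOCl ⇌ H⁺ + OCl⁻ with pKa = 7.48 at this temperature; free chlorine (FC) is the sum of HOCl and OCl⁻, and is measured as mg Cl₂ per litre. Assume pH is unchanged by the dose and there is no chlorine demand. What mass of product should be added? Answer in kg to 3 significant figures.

Volume: 2030 m³ = 2,030,000 L.
[OCl⁻]/[HOCl] = 10^(pH − pKa) = 10^(7.58 − 7.48) = 1.259; fraction as HOCl = 1/(1 + 1.259) = 0.4427.
Free chlorine required for 2.82 ppm HOCl: 2.82 / 0.4427 = 6.37 ppm.
FC to add: 6.37 − 0.3 = 6.07 mg/L as Cl₂.
Cl₂ equivalent: 6.07 mg/L × 2,030,000 L = 12,320 g.
Product at 76.5% available Cl: 12,320 / 0.765 = 16,110 g.

16.1 kg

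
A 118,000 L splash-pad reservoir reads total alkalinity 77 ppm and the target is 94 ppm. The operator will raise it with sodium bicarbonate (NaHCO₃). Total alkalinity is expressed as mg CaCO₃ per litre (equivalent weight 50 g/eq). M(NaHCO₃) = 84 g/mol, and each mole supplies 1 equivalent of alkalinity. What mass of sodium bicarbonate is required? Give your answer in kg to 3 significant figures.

Alkalinity to add: (94 − 77) = 17 mg/L as CaCO₃ × 118,000 L = 2006 g as CaCO₃.
Equivalents: 2006 g ÷ 50 g/eq = 40.12 eq.
NaHCO₃ supplies 1 eq per mole → 40.12 mol.
Mass: 40.12 mol × 84 g/mol = 3370 g.

3.37 kg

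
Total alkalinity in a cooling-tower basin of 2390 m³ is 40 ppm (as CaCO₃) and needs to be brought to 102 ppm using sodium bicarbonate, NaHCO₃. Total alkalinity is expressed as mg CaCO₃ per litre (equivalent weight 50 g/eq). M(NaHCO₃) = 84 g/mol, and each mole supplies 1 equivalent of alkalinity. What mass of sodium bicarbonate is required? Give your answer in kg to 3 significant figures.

Volume: 2390 m³ = 2,390,000 L.
Alkalinity to add: (102 − 40) = 62 mg/L as CaCO₃ × 2,390,000 L = 148,200 g as CaCO₃.
Equivalents: 148,200 g ÷ 50 g/eq = 2964 eq.
NaHCO₃ supplies 1 eq per mole → 2964 mol.
Mass: 2964 mol × 84 g/mol = 248,900 g.

249 kg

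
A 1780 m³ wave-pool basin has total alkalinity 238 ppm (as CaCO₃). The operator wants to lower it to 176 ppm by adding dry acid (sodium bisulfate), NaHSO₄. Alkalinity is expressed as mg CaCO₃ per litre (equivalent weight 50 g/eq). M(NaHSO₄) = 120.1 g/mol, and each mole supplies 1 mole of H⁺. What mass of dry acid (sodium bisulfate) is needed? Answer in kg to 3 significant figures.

Volume: 1780 m³ = 1,780,000 L.
Alkalinity to neutralize: (238 − 176) = 62 mg/L as CaCO₃ × 1,780,000 L = 110,400 g as CaCO₃.
Equivalents of H⁺ required: 110,400 ÷ 50 g/eq = 2207 eq = 2207 mol NaHSO₄.
Mass of NaHSO₄: 2207 × 120.1 = 265,100 g.

265 kg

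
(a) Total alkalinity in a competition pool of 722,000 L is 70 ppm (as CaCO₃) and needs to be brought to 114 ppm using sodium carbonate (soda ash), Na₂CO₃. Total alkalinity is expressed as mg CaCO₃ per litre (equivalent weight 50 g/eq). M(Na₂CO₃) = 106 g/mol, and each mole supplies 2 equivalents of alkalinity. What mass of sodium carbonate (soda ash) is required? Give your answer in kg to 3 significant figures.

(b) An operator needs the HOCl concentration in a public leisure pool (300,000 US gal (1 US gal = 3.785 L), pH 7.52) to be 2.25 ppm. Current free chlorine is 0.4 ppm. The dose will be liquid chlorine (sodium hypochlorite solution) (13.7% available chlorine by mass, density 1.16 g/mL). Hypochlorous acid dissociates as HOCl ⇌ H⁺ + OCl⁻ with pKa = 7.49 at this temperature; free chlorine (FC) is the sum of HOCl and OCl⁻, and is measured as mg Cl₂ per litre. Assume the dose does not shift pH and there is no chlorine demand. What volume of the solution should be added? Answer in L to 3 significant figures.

(a) 33.7 kg; (b) 30.4 L

(a) Alkalinity to add: (114 − 70) = 44 mg/L as CaCO₃ × 722,000 L = 31,770 g as CaCO₃.
(a) Equivalents: 31,770 g ÷ 50 g/eq = 635.4 eq.
(a) Each mole of Na₂CO₃ supplies 2 eq, so 635.4 / 2 = 317.7 mol.
(a) Mass: 317.7 mol × 106 g/mol = 33,670 g.

(b) Volume: 300,000 US gal × 3.785 L/gal = 1,135,500 L.
(b) [OCl⁻]/[HOCl] = 10^(pH − pKa) = 10^(7.52 − 7.49) = 1.072; fraction as HOCl = 1/(1 + 1.072) = 0.4827.
(b) Free chlorine required for 2.25 ppm HOCl: 2.25 / 0.4827 = 4.661 ppm.
(b) FC to add: 4.661 − 0.4 = 4.261 mg/L as Cl₂.
(b) Cl₂ equivalent: 4.261 mg/L × 1,135,500 L = 4838 g.
(b) Product at 13.7% available Cl: 4838 / 0.137 = 35,320 g.
(b) Volume: 35,320 g ÷ 1.16 g/mL = 30,440 mL.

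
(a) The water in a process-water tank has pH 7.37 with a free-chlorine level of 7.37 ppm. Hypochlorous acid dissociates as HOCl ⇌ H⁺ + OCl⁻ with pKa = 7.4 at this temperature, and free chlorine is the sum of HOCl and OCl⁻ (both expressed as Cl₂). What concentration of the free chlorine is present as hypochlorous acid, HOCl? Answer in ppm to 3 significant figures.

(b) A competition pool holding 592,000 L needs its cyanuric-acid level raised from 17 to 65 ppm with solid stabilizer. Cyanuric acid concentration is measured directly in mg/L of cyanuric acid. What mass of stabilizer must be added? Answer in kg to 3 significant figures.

(a) [OCl⁻]/[HOCl] = 10^(pH − pKa) = 10^(7.37 − 7.4) = 10^-0.03 = 0.9333.
(a) Fraction as HOCl = 1 / (1 + 0.9333) = 0.5173.
(a) HOCl = 0.5173 × 7.37 ppm = 3.812 ppm.

(b) CYA to add: (65 − 17) = 48 mg/L × 592,000 L = 28,420 g cyanuric acid.

(a) 3.81 ppm; (b) 28.4 kg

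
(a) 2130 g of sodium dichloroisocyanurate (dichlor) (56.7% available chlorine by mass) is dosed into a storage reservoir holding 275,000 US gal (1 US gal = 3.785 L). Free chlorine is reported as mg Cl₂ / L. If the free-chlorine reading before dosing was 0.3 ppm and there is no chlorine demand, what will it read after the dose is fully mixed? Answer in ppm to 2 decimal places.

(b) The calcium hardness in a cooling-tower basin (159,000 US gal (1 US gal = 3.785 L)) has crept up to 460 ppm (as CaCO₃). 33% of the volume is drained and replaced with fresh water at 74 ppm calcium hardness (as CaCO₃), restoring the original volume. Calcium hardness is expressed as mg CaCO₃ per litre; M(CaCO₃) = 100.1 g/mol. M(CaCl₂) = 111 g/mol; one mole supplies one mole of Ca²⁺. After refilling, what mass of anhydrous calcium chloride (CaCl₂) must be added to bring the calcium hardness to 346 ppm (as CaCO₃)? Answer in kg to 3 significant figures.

(a) Volume: 275,000 US gal × 3.785 L/gal = 1,040,875 L.
(a) Available chlorine delivered: 2130 g × 0.567 = 1208 g as Cl₂.
(a) Concentration rise: 1208 g / 1,040,875 L = 1.16 mg/L = 1.16 ppm.
(a) Final FC: 0.3 + 1.16 = 1.46 ppm.

(b) Volume: 159,000 US gal × 3.785 L/gal = 601,815 L.
(b) After draining 33% and refilling: 460 × 0.67 + 74 × 0.33 = 332.62 ppm.
(b) Deficit to target: 346 − 332.62 = 13.38 mg/L.
(b) As CaCO₃: 13.38 mg/L × 601,815 L = 8052 g; ÷ 100.1 = 80.44 mol Ca²⁺.
(b) Mass: 80.44 × 111 = 8929 g.

(a) 1.46 ppm; (b) 8.93 kg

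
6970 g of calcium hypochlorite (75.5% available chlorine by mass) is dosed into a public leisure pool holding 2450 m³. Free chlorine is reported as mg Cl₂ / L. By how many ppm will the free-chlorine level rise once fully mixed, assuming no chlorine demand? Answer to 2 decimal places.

2.15 ppm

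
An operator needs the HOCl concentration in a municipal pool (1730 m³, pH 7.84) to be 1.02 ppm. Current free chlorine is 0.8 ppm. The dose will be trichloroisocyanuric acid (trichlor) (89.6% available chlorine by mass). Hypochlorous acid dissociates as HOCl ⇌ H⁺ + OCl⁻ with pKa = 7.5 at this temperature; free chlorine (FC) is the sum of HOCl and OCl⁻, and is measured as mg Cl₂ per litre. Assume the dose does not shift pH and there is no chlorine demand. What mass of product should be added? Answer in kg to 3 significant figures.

4.73 kg

Volume: 1730 m³ = 1,730,000 L.
[OCl⁻]/[HOCl] = 10^(pH − pKa) = 10^(7.84 − 7.5) = 2.188; fraction as HOCl = 1/(1 + 2.188) = 0.3137.
Free chlorine required for 1.02 ppm HOCl: 1.02 / 0.3137 = 3.252 ppm.
FC to add: 3.252 − 0.8 = 2.452 mg/L as Cl₂.
Cl₂ equivalent: 2.452 mg/L × 1,730,000 L = 4241 g.
Product at 89.6% available Cl: 4241 / 0.896 = 4733 g.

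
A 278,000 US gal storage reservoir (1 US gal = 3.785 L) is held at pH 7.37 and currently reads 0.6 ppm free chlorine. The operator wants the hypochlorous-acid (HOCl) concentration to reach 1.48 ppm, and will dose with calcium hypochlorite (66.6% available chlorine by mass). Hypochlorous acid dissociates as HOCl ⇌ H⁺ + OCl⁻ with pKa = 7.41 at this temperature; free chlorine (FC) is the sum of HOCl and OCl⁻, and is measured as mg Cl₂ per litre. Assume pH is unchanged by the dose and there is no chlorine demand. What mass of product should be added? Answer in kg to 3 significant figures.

3.52 kg

Volume: 278,000 US gal × 3.785 L/gal = 1,052,230 L.
[OCl⁻]/[HOCl] = 10^(pH − pKa) = 10^(7.37 − 7.41) = 0.912; fraction as HOCl = 1/(1 + 0.912) = 0.523.
Free chlorine required for 1.48 ppm HOCl: 1.48 / 0.523 = 2.83 ppm.
FC to add: 2.83 − 0.6 = 2.23 mg/L as Cl₂.
Cl₂ equivalent: 2.23 mg/L × 1,052,230 L = 2346 g.
Product at 66.6% available Cl: 2346 / 0.666 = 3523 g.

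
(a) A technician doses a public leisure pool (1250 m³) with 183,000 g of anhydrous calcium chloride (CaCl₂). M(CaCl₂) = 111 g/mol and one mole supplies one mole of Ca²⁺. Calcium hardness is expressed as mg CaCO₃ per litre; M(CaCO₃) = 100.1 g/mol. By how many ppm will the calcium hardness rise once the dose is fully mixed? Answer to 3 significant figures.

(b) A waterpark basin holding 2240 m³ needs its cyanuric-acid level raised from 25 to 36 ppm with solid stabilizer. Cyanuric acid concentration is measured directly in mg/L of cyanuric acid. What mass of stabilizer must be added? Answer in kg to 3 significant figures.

(a) 132 ppm; (b) 24.6 kg

(a) Volume: 1250 m³ = 1,250,000 L.
(a) Moles of Ca²⁺: 183,000 g ÷ 111 g/mol = 1649 mol.
(a) As CaCO₃: 1649 mol × 100.1 g/mol = 165,000 g.
(a) Rise: 165,000 g / 1,250,000 L × 1000 = 132 mg/L.

(b) Volume: 2240 m³ = 2,240,000 L.
(b) CYA to add: (36 − 25) = 11 mg/L × 2,240,000 L = 24,640 g cyanuric acid.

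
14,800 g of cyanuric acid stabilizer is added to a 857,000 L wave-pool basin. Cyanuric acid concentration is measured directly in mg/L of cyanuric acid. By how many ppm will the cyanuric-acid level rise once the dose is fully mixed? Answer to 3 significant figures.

17.3 ppm

Rise: 14,800 g / 857,000 L × 1000 = 17.27 mg/L.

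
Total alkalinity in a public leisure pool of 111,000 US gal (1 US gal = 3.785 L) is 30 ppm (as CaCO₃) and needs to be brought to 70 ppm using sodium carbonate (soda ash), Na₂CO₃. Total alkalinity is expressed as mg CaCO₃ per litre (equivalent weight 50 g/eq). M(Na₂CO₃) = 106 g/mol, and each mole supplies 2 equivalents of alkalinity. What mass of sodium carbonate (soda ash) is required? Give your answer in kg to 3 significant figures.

17.8 kg

Volume: 111,000 US gal × 3.785 L/gal = 420,135 L.
Alkalinity to add: (70 − 30) = 40 mg/L as CaCO₃ × 420,135 L = 16,810 g as CaCO₃.
Equivalents: 16,810 g ÷ 50 g/eq = 336.1 eq.
Each mole of Na₂CO₃ supplies 2 eq, so 336.1 / 2 = 168.1 mol.
Mass: 168.1 mol × 106 g/mol = 17,810 g.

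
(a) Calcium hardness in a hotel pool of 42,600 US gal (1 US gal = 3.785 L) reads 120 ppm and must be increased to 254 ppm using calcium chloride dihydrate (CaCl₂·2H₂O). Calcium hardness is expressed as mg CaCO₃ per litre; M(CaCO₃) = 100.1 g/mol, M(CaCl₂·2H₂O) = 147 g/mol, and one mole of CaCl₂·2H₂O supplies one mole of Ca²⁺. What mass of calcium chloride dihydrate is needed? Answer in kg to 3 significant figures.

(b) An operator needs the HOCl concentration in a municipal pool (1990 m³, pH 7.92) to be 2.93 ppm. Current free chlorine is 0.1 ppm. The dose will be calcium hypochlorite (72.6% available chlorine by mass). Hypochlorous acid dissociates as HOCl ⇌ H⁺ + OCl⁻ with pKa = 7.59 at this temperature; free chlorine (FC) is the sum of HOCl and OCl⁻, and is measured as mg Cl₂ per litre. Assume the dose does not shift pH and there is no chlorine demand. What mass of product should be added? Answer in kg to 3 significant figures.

(a) Volume: 42,600 US gal × 3.785 L/gal = 161,241 L.
(a) Hardness to add: (254 − 120) = 134 mg/L as CaCO₃ × 161,241 L = 21,610 g as CaCO₃.
(a) Moles of Ca²⁺ (1 mol Ca²⁺ ≡ 1 mol CaCO₃): 21,610 / 100.1 g/mol = 215.8 mol.
(a) Mass of CaCl₂·2H₂O: 215.8 × 147 = 31,730 g.

(b) Volume: 1990 m³ = 1,990,000 L.
(b) [OCl⁻]/[HOCl] = 10^(pH − pKa) = 10^(7.92 − 7.59) = 2.138; fraction as HOCl = 1/(1 + 2.138) = 0.3187.
(b) Free chlorine required for 2.93 ppm HOCl: 2.93 / 0.3187 = 9.194 ppm.
(b) FC to add: 9.194 − 0.1 = 9.094 mg/L as Cl₂.
(b) Cl₂ equivalent: 9.094 mg/L × 1,990,000 L = 18,100 g.
(b) Product at 72.6% available Cl: 18,100 / 0.726 = 24,930 g.

(a) 31.7 kg; (b) 24.9 kg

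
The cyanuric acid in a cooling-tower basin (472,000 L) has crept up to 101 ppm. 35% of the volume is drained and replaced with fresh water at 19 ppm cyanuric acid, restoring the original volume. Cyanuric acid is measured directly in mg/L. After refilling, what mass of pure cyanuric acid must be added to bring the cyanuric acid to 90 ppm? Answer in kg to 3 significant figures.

8.35 kg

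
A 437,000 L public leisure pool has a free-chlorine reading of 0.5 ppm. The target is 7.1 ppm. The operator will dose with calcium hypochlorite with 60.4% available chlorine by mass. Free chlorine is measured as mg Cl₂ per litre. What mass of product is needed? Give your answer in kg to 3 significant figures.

4.78 kg

Chlorine deficit: 7.1 − 0.5 = 6.6 ppm = 6.6 mg/L as Cl₂.
Cl₂ equivalent needed: 6.6 mg/L × 437,000 L = 2,884,000 mg = 2884 g.
Product at 60.4% available chlorine: 2884 / 0.604 = 4775 g.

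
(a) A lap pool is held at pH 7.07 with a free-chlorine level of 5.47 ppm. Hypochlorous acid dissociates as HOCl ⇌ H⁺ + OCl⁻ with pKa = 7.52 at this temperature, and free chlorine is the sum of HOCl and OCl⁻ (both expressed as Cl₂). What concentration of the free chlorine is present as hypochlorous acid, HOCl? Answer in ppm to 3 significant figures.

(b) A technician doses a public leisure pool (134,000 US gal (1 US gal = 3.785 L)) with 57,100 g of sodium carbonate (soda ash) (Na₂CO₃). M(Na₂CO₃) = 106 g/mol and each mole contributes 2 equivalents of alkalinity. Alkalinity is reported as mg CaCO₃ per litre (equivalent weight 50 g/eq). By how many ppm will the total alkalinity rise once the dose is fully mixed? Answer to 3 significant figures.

(a) 4.04 ppm; (b) 106 ppm

(a) [OCl⁻]/[HOCl] = 10^(pH − pKa) = 10^(7.07 − 7.52) = 10^-0.45 = 0.3548.
(a) Fraction as HOCl = 1 / (1 + 0.3548) = 0.7381.
(a) HOCl = 0.7381 × 5.47 ppm = 4.037 ppm.

(b) Volume: 134,000 US gal × 3.785 L/gal = 507,190 L.
(b) Moles of Na₂CO₃: 57,100 g ÷ 106 g/mol = 538.7 mol → 1077 eq of alkalinity.
(b) As CaCO₃: 1077 eq × 50 g/eq = 53,870 g.
(b) Rise: 53,870 g / 507,190 L × 1000 = 106.2 mg/L.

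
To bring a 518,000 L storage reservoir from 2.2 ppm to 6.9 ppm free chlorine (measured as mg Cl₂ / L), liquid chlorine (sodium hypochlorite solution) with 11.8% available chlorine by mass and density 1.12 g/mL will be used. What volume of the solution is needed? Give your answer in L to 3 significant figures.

Chlorine deficit: 6.9 − 2.2 = 4.7 ppm = 4.7 mg/L as Cl₂.
Cl₂ equivalent needed: 4.7 mg/L × 518,000 L = 2,435,000 mg = 2435 g.
Product at 11.8% available chlorine: 2435 / 0.118 = 20,630 g.
Volume at density 1.12 g/mL: 20,630 g ÷ 1.12 g/mL = 18,420 mL.

18.4 L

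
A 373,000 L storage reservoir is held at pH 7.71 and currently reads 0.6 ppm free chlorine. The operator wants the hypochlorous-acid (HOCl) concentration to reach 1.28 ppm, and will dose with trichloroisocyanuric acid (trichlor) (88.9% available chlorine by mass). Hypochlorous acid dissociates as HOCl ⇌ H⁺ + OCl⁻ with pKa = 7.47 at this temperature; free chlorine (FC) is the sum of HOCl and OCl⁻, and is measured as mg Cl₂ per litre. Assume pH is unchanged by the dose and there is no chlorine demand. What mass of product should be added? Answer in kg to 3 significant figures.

[OCl⁻]/[HOCl] = 10^(pH − pKa) = 10^(7.71 − 7.47) = 1.738; fraction as HOCl = 1/(1 + 1.738) = 0.3653.
Free chlorine required for 1.28 ppm HOCl: 1.28 / 0.3653 = 3.504 ppm.
FC to add: 3.504 − 0.6 = 2.904 mg/L as Cl₂.
Cl₂ equivalent: 2.904 mg/L × 373,000 L = 1083 g.
Product at 88.9% available Cl: 1083 / 0.889 = 1219 g.

1.22 kg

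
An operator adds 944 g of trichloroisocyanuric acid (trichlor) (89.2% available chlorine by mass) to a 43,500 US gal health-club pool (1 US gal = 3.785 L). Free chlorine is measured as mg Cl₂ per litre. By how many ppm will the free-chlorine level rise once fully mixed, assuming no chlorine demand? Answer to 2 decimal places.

Volume: 43,500 US gal × 3.785 L/gal = 164,648 L.
Available chlorine delivered: 944 g × 0.892 = 842 g as Cl₂.
Concentration rise: 842 g / 164,648 L = 5.114 mg/L = 5.11 ppm.

5.11 ppm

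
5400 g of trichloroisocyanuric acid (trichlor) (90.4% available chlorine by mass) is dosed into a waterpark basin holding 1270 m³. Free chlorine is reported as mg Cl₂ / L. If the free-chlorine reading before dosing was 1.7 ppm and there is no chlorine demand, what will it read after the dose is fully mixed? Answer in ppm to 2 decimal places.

5.54 ppm

Volume: 1270 m³ = 1,270,000 L.
Available chlorine delivered: 5400 g × 0.904 = 4882 g as Cl₂.
Concentration rise: 4882 g / 1,270,000 L = 3.844 mg/L = 3.84 ppm.
Final FC: 1.7 + 3.84 = 5.54 ppm.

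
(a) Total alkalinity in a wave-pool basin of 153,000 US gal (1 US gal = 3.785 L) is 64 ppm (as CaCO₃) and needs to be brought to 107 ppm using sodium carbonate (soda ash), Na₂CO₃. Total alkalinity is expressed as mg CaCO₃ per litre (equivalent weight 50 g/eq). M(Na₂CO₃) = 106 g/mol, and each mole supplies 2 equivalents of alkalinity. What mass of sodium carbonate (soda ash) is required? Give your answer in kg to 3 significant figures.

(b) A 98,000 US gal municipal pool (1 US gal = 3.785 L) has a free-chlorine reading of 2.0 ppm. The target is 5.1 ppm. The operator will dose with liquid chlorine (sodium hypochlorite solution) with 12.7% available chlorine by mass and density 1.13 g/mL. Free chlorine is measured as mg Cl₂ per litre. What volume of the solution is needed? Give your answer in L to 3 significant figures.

(a) 26.4 kg; (b) 8.01 L

(a) Volume: 153,000 US gal × 3.785 L/gal = 579,105 L.
(a) Alkalinity to add: (107 − 64) = 43 mg/L as CaCO₃ × 579,105 L = 24,900 g as CaCO₃.
(a) Equivalents: 24,900 g ÷ 50 g/eq = 498 eq.
(a) Each mole of Na₂CO₃ supplies 2 eq, so 498 / 2 = 249 mol.
(a) Mass: 249 mol × 106 g/mol = 26,400 g.

(b) Volume: 98,000 US gal × 3.785 L/gal = 370,930 L.
(b) Chlorine deficit: 5.1 − 2.0 = 3.1 ppm = 3.1 mg/L as Cl₂.
(b) Cl₂ equivalent needed: 3.1 mg/L × 370,930 L = 1,150,000 mg = 1150 g.
(b) Product at 12.7% available chlorine: 1150 / 0.127 = 9054 g.
(b) Volume at density 1.13 g/mL: 9054 g ÷ 1.13 g/mL = 8013 mL.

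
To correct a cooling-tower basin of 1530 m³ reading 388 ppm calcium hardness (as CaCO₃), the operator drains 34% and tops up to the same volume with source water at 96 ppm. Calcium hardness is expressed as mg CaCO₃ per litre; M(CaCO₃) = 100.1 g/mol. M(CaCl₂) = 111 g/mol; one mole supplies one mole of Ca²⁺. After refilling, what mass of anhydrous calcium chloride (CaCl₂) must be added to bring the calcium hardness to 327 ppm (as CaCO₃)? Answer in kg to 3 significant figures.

Volume: 1530 m³ = 1,530,000 L.
After draining 34% and refilling: 388 × 0.66 + 96 × 0.34 = 288.72 ppm.
Deficit to target: 327 − 288.72 = 38.28 mg/L.
As CaCO₃: 38.28 mg/L × 1,530,000 L = 58,570 g; ÷ 100.1 = 585.1 mol Ca²⁺.
Mass: 585.1 × 111 = 64,950 g.

64.9 kg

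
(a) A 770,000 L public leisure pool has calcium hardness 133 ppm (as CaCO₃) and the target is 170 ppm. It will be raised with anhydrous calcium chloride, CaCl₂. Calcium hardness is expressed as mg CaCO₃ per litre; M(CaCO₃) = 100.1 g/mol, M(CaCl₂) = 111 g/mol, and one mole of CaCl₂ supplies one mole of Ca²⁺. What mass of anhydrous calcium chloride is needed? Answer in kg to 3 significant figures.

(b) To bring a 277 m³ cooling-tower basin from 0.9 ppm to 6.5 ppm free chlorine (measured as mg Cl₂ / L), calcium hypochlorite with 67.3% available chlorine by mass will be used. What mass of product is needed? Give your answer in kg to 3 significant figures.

(a) 31.6 kg; (b) 2.30 kg

(a) Hardness to add: (170 − 133) = 37 mg/L as CaCO₃ × 770,000 L = 28,490 g as CaCO₃.
(a) Moles of Ca²⁺ (1 mol Ca²⁺ ≡ 1 mol CaCO₃): 28,490 / 100.1 g/mol = 284.6 mol.
(a) Mass of CaCl₂: 284.6 × 111 = 31,590 g.

(b) Volume: 277 m³ = 277,000 L.
(b) Chlorine deficit: 6.5 − 0.9 = 5.6 ppm = 5.6 mg/L as Cl₂.
(b) Cl₂ equivalent needed: 5.6 mg/L × 277,000 L = 1,551,000 mg = 1551 g.
(b) Product at 67.3% available chlorine: 1551 / 0.673 = 2305 g.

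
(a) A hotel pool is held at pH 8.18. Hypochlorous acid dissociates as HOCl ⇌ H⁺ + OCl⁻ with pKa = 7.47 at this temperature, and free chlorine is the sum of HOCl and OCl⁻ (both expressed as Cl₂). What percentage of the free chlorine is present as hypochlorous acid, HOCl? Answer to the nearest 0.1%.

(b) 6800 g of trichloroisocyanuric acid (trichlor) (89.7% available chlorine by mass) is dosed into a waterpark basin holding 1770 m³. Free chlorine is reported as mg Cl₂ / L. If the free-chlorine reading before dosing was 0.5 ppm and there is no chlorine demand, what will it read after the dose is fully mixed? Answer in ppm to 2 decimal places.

(a) 16.3%; (b) 3.95 ppm

(a) [OCl⁻]/[HOCl] = 10^(pH − pKa) = 10^(8.18 − 7.47) = 10^0.71 = 5.129.
(a) Fraction as HOCl = 1 / (1 + 5.129) = 0.1632.

(b) Volume: 1770 m³ = 1,770,000 L.
(b) Available chlorine delivered: 6800 g × 0.897 = 6100 g as Cl₂.
(b) Concentration rise: 6100 g / 1,770,000 L = 3.446 mg/L = 3.45 ppm.
(b) Final FC: 0.5 + 3.45 = 3.95 ppm.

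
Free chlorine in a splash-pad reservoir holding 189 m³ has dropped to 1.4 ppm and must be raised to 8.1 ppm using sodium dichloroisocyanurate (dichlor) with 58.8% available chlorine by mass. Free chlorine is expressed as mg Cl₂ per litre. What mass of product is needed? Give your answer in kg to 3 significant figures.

2.15 kg

Volume: 189 m³ = 189,000 L.
Chlorine deficit: 8.1 − 1.4 = 6.7 ppm = 6.7 mg/L as Cl₂.
Cl₂ equivalent needed: 6.7 mg/L × 189,000 L = 1,266,000 mg = 1266 g.
Product at 58.8% available chlorine: 1266 / 0.588 = 2154 g.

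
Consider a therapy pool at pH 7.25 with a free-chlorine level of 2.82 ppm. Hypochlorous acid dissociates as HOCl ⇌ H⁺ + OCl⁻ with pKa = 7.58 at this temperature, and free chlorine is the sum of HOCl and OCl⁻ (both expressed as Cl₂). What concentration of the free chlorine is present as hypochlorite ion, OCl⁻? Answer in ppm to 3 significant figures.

0.899 ppm

[OCl⁻]/[HOCl] = 10^(pH − pKa) = 10^(7.25 − 7.58) = 10^-0.33 = 0.4677.
Fraction as HOCl = 1 / (1 + 0.4677) = 0.6813.
OCl⁻ = (1 − 0.6813) × 2.82 ppm = 0.8987 ppm.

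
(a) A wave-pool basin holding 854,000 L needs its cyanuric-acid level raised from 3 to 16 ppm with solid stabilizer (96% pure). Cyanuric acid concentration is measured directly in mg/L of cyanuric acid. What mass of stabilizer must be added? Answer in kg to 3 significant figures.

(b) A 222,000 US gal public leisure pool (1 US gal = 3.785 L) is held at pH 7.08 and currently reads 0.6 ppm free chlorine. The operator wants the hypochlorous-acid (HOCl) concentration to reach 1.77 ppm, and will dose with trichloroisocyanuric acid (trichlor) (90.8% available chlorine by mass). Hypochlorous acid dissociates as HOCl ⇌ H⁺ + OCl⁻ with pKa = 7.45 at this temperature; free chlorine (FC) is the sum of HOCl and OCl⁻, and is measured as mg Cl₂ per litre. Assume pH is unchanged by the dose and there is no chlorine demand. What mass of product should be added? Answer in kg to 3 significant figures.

(a) 11.6 kg; (b) 1.78 kg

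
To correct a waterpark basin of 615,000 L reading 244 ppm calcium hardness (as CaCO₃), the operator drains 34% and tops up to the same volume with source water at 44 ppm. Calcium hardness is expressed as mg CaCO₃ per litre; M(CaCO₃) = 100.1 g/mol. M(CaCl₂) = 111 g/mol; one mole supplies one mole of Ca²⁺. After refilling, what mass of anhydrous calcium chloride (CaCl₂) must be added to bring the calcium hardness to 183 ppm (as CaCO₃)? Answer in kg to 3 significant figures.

4.77 kg

After draining 34% and refilling: 244 × 0.66 + 44 × 0.34 = 176 ppm.
Deficit to target: 183 − 176 = 7 mg/L.
As CaCO₃: 7 mg/L × 615,000 L = 4305 g; ÷ 100.1 = 43.01 mol Ca²⁺.
Mass: 43.01 × 111 = 4774 g.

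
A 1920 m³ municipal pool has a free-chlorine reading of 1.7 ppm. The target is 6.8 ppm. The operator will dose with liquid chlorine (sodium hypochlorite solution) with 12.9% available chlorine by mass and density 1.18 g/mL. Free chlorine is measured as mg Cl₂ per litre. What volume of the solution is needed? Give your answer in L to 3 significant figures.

64.3 L

Volume: 1920 m³ = 1,920,000 L.
Chlorine deficit: 6.8 − 1.7 = 5.1 ppm = 5.1 mg/L as Cl₂.
Cl₂ equivalent needed: 5.1 mg/L × 1,920,000 L = 9,792,000 mg = 9792 g.
Product at 12.9% available chlorine: 9792 / 0.129 = 75,910 g.
Volume at density 1.18 g/mL: 75,910 g ÷ 1.18 g/mL = 64,330 mL.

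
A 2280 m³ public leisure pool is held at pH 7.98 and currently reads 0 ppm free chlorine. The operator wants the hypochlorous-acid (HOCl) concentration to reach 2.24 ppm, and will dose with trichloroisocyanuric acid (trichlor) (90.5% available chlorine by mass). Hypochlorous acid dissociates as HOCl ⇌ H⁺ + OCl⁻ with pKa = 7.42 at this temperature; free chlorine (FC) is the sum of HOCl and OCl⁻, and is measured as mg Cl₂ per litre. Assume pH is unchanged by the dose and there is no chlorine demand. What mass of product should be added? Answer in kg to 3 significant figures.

26.1 kg

Volume: 2280 m³ = 2,280,000 L.
[OCl⁻]/[HOCl] = 10^(pH − pKa) = 10^(7.98 − 7.42) = 3.631; fraction as HOCl = 1/(1 + 3.631) = 0.2159.
Free chlorine required for 2.24 ppm HOCl: 2.24 / 0.2159 = 10.37 ppm.
FC to add: 10.37 − 0 = 10.37 mg/L as Cl₂.
Cl₂ equivalent: 10.37 mg/L × 2,280,000 L = 23,650 g.
Product at 90.5% available Cl: 23,650 / 0.905 = 26,130 g.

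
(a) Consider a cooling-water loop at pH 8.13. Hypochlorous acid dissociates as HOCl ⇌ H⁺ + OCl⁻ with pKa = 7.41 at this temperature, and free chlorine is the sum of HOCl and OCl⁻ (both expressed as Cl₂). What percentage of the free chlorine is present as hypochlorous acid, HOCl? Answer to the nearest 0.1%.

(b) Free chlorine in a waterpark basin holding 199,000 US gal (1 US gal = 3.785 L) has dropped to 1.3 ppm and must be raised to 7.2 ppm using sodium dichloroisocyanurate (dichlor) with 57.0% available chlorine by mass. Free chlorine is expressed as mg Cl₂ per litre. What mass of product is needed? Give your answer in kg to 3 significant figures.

(a) 16.0%; (b) 7.80 kg

(a) [OCl⁻]/[HOCl] = 10^(pH − pKa) = 10^(8.13 − 7.41) = 10^0.72 = 5.248.
(a) Fraction as HOCl = 1 / (1 + 5.248) = 0.16.

(b) Volume: 199,000 US gal × 3.785 L/gal = 753,215 L.
(b) Chlorine deficit: 7.2 − 1.3 = 5.9 ppm = 5.9 mg/L as Cl₂.
(b) Cl₂ equivalent needed: 5.9 mg/L × 753,215 L = 4,444,000 mg = 4444 g.
(b) Product at 57.0% available chlorine: 4444 / 0.57 = 7796 g.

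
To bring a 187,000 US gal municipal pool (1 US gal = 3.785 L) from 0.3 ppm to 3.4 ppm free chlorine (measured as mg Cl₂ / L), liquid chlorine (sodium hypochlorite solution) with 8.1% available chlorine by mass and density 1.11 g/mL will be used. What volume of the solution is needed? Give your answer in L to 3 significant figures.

Volume: 187,000 US gal × 3.785 L/gal = 707,795 L.
Chlorine deficit: 3.4 − 0.3 = 3.1 ppm = 3.1 mg/L as Cl₂.
Cl₂ equivalent needed: 3.1 mg/L × 707,795 L = 2,194,000 mg = 2194 g.
Product at 8.1% available chlorine: 2194 / 0.081 = 27,090 g.
Volume at density 1.11 g/mL: 27,090 g ÷ 1.11 g/mL = 24,400 mL.

24.4 L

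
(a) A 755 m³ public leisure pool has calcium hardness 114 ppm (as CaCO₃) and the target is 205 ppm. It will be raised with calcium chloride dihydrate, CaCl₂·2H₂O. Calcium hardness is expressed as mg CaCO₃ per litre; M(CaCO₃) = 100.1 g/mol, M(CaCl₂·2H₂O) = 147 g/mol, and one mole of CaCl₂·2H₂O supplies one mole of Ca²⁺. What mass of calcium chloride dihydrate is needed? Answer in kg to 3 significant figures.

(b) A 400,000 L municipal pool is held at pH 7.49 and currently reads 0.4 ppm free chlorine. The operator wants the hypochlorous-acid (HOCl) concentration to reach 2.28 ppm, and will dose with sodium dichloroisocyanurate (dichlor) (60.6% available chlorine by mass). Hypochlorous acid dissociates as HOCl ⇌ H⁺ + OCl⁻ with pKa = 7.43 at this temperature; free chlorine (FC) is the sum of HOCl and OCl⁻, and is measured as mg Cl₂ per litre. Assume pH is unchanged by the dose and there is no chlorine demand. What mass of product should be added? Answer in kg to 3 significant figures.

(a) 101 kg; (b) 2.97 kg

(a) Volume: 755 m³ = 755,000 L.
(a) Hardness to add: (205 − 114) = 91 mg/L as CaCO₃ × 755,000 L = 68,700 g as CaCO₃.
(a) Moles of Ca²⁺ (1 mol Ca²⁺ ≡ 1 mol CaCO₃): 68,700 / 100.1 g/mol = 686.4 mol.
(a) Mass of CaCl₂·2H₂O: 686.4 × 147 = 100,900 g.

(b) [OCl⁻]/[HOCl] = 10^(pH − pKa) = 10^(7.49 − 7.43) = 1.148; fraction as HOCl = 1/(1 + 1.148) = 0.4655.
(b) Free chlorine required for 2.28 ppm HOCl: 2.28 / 0.4655 = 4.898 ppm.
(b) FC to add: 4.898 − 0.4 = 4.498 mg/L as Cl₂.
(b) Cl₂ equivalent: 4.498 mg/L × 400,000 L = 1799 g.
(b) Product at 60.6% available Cl: 1799 / 0.606 = 2969 g.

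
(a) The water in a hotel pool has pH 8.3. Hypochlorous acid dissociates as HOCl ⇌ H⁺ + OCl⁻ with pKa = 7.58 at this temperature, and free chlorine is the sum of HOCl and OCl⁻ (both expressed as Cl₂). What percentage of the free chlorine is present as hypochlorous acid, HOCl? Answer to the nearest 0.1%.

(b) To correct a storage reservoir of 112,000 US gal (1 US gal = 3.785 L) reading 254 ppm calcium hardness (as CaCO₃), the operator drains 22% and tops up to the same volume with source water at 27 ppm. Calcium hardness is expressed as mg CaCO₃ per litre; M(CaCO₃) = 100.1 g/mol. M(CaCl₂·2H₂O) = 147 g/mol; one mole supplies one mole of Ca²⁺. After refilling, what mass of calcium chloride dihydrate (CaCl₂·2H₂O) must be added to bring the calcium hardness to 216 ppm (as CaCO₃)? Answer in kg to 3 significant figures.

(a) 16.0%; (b) 7.43 kg

(a) [OCl⁻]/[HOCl] = 10^(pH − pKa) = 10^(8.3 − 7.58) = 10^0.72 = 5.248.
(a) Fraction as HOCl = 1 / (1 + 5.248) = 0.16.

(b) Volume: 112,000 US gal × 3.785 L/gal = 423,920 L.
(b) After draining 22% and refilling: 254 × 0.78 + 27 × 0.22 = 204.06 ppm.
(b) Deficit to target: 216 − 204.06 = 11.94 mg/L.
(b) As CaCO₃: 11.94 mg/L × 423,920 L = 5062 g; ÷ 100.1 = 50.57 mol Ca²⁺.
(b) Mass: 50.57 × 147 = 7433 g.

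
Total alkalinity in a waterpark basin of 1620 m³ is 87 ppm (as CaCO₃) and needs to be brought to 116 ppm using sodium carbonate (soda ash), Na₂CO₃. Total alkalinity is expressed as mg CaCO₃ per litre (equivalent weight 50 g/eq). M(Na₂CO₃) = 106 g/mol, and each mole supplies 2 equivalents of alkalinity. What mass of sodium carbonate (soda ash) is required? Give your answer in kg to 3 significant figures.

Volume: 1620 m³ = 1,620,000 L.
Alkalinity to add: (116 − 87) = 29 mg/L as CaCO₃ × 1,620,000 L = 46,980 g as CaCO₃.
Equivalents: 46,980 g ÷ 50 g/eq = 939.6 eq.
Each mole of Na₂CO₃ supplies 2 eq, so 939.6 / 2 = 469.8 mol.
Mass: 469.8 mol × 106 g/mol = 49,800 g.

49.8 kg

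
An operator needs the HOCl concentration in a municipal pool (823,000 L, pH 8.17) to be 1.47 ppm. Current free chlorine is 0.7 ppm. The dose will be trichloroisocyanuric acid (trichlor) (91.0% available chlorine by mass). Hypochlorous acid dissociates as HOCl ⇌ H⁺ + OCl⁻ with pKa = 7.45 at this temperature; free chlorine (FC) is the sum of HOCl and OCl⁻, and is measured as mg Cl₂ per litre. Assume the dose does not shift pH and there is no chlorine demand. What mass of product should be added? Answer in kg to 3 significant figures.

7.67 kg

[OCl⁻]/[HOCl] = 10^(pH − pKa) = 10^(8.17 − 7.45) = 5.248; fraction as HOCl = 1/(1 + 5.248) = 0.16.
Free chlorine required for 1.47 ppm HOCl: 1.47 / 0.16 = 9.185 ppm.
FC to add: 9.185 − 0.7 = 8.485 mg/L as Cl₂.
Cl₂ equivalent: 8.485 mg/L × 823,000 L = 6983 g.
Product at 91.0% available Cl: 6983 / 0.91 = 7673 g.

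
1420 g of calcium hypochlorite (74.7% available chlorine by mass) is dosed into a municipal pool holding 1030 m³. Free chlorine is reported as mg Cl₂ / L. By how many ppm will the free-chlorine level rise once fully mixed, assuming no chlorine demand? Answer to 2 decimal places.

1.03 ppm

Volume: 1030 m³ = 1,030,000 L.
Available chlorine delivered: 1420 g × 0.747 = 1061 g as Cl₂.
Concentration rise: 1061 g / 1,030,000 L = 1.03 mg/L = 1.03 ppm.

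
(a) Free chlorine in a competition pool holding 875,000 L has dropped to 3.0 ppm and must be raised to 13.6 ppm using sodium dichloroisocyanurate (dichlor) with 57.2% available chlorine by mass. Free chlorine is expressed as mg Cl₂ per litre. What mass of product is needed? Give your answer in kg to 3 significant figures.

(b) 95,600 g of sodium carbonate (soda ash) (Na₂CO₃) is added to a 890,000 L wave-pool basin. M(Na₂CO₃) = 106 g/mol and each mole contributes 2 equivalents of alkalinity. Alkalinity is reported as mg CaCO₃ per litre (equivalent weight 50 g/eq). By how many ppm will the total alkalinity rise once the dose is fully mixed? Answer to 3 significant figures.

(a) 16.2 kg; (b) 101 ppm

(a) Chlorine deficit: 13.6 − 3.0 = 10.6 ppm = 10.6 mg/L as Cl₂.
(a) Cl₂ equivalent needed: 10.6 mg/L × 875,000 L = 9,275,000 mg = 9275 g.
(a) Product at 57.2% available chlorine: 9275 / 0.572 = 16,220 g.

(b) Moles of Na₂CO₃: 95,600 g ÷ 106 g/mol = 901.9 mol → 1804 eq of alkalinity.
(b) As CaCO₃: 1804 eq × 50 g/eq = 90,190 g.
(b) Rise: 90,190 g / 890,000 L × 1000 = 101.3 mg/L.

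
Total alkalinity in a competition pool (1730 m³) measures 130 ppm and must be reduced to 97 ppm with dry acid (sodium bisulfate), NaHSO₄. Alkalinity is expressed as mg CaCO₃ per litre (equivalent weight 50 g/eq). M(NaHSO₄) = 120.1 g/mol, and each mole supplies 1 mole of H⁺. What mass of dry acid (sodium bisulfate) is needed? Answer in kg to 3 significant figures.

137 kg

Volume: 1730 m³ = 1,730,000 L.
Alkalinity to neutralize: (130 − 97) = 33 mg/L as CaCO₃ × 1,730,000 L = 57,090 g as CaCO₃.
Equivalents of H⁺ required: 57,090 ÷ 50 g/eq = 1142 eq = 1142 mol NaHSO₄.
Mass of NaHSO₄: 1142 × 120.1 = 137,100 g.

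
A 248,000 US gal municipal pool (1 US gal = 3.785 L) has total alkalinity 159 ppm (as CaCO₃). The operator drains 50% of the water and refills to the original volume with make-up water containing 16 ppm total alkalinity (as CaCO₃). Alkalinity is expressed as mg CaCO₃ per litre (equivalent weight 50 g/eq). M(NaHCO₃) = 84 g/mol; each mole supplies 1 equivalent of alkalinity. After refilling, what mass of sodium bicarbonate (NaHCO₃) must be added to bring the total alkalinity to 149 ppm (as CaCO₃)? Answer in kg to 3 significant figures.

97.0 kg

Volume: 248,000 US gal × 3.785 L/gal = 938,680 L.
After draining 50% and refilling: 159 × 0.50 + 16 × 0.50 = 87.5 ppm.
Deficit to target: 149 − 87.5 = 61.5 mg/L.
As CaCO₃: 61.5 mg/L × 938,680 L = 57,730 g; ÷ 50 g/eq ÷ 1 = 1155 mol NaHCO₃.
Mass: 1155 × 84 = 96,980 g.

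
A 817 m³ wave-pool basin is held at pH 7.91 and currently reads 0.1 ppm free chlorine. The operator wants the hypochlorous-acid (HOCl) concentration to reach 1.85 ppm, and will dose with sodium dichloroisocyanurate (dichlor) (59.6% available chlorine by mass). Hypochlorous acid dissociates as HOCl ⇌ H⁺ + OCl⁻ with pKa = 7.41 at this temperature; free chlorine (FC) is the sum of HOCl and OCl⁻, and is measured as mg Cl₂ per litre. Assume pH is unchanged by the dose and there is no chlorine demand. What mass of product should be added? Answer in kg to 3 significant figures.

10.4 kg

Volume: 817 m³ = 817,000 L.
[OCl⁻]/[HOCl] = 10^(pH − pKa) = 10^(7.91 − 7.41) = 3.162; fraction as HOCl = 1/(1 + 3.162) = 0.2403.
Free chlorine required for 1.85 ppm HOCl: 1.85 / 0.2403 = 7.7 ppm.
FC to add: 7.7 − 0.1 = 7.6 mg/L as Cl₂.
Cl₂ equivalent: 7.6 mg/L × 817,000 L = 6209 g.
Product at 59.6% available Cl: 6209 / 0.596 = 10,420 g.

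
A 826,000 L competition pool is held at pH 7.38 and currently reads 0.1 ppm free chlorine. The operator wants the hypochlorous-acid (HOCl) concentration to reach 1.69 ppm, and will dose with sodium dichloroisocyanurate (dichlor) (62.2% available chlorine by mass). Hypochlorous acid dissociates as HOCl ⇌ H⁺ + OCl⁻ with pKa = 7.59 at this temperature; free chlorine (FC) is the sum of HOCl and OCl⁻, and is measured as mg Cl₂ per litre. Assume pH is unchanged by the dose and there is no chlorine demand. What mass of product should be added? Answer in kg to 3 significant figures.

3.50 kg

[OCl⁻]/[HOCl] = 10^(pH − pKa) = 10^(7.38 − 7.59) = 0.6166; fraction as HOCl = 1/(1 + 0.6166) = 0.6186.
Free chlorine required for 1.69 ppm HOCl: 1.69 / 0.6186 = 2.732 ppm.
FC to add: 2.732 − 0.1 = 2.632 mg/L as Cl₂.
Cl₂ equivalent: 2.632 mg/L × 826,000 L = 2174 g.
Product at 62.2% available Cl: 2174 / 0.622 = 3495 g.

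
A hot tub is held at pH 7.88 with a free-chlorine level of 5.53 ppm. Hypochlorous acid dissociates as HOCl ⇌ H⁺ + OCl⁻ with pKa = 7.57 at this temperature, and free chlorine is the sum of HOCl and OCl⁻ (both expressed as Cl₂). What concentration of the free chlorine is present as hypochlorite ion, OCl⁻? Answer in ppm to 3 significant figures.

[OCl⁻]/[HOCl] = 10^(pH − pKa) = 10^(7.88 − 7.57) = 10^0.31 = 2.042.
Fraction as HOCl = 1 / (1 + 2.042) = 0.3288.
OCl⁻ = (1 − 0.3288) × 5.53 ppm = 3.712 ppm.

3.71 ppm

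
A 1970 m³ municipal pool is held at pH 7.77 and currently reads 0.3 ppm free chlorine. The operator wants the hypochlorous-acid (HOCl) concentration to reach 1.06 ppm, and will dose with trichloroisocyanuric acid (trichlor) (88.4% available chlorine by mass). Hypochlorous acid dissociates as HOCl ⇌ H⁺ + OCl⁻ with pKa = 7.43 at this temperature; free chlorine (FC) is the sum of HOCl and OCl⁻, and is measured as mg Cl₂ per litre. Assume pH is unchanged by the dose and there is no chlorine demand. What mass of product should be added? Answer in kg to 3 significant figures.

Volume: 1970 m³ = 1,970,000 L.
[OCl⁻]/[HOCl] = 10^(pH − pKa) = 10^(7.77 − 7.43) = 2.188; fraction as HOCl = 1/(1 + 2.188) = 0.3137.
Free chlorine required for 1.06 ppm HOCl: 1.06 / 0.3137 = 3.379 ppm.
FC to add: 3.379 − 0.3 = 3.079 mg/L as Cl₂.
Cl₂ equivalent: 3.079 mg/L × 1,970,000 L = 6066 g.
Product at 88.4% available Cl: 6066 / 0.884 = 6862 g.

6.86 kg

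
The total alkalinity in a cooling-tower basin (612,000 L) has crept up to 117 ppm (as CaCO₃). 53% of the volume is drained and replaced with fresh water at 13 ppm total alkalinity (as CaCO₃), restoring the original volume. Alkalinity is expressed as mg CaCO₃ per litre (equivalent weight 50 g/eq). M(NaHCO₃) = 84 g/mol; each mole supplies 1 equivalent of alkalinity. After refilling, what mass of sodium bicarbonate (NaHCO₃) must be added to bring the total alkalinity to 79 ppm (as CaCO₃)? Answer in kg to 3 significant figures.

17.6 kg

After draining 53% and refilling: 117 × 0.47 + 13 × 0.53 = 61.88 ppm.
Deficit to target: 79 − 61.88 = 17.12 mg/L.
As CaCO₃: 17.12 mg/L × 612,000 L = 10,480 g; ÷ 50 g/eq ÷ 1 = 209.5 mol NaHCO₃.
Mass: 209.5 × 84 = 17,600 g.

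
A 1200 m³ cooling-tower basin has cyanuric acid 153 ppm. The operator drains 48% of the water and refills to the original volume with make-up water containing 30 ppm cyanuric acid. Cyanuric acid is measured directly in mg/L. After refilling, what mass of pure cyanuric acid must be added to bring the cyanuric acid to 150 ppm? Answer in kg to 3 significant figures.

67.2 kg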